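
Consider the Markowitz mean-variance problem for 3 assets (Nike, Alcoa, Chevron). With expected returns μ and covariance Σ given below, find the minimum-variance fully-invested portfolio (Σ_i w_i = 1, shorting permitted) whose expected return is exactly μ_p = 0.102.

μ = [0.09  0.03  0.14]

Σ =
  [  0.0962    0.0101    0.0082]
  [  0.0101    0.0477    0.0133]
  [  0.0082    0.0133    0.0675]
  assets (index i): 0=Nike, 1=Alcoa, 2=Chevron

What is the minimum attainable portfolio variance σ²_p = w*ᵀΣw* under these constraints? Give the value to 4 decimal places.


p=Σ⁻¹μ = [0.7749  -0.0923  1.9981]
q=Σ⁻¹𝟙 = [7.7707  16.3497  10.6493]
a=μᵀp=0.346711  b=𝟙ᵀp=2.680761  c=𝟙ᵀq=34.769727  D=ac−b²=4.868570
λ₁=(c·0.102−b)/D = (34.769727·0.102−2.680761)/4.868570 = 0.177825
λ₂=(a−b·0.102)/D = (0.346711−2.680761·0.102)/4.868570 = 0.015050
w* = 0.177825·p + 0.015050·q:
  w_0 = 0.177825·0.7749 + 0.015050·7.7707 = 0.2548  (Nike)
  w_1 = 0.177825·-0.0923 + 0.015050·16.3497 = 0.2297  (Alcoa)
  w_2 = 0.177825·1.9981 + 0.015050·10.6493 = 0.5156  (Chevron)
Σw_i=1.0000  μᵀw=0.1020
σ²=wᵀΣw=λ₁·μ_p+λ₂ = 0.177825·0.102 + 0.015050 = 0.033188 ≈ 0.0332

0.0332


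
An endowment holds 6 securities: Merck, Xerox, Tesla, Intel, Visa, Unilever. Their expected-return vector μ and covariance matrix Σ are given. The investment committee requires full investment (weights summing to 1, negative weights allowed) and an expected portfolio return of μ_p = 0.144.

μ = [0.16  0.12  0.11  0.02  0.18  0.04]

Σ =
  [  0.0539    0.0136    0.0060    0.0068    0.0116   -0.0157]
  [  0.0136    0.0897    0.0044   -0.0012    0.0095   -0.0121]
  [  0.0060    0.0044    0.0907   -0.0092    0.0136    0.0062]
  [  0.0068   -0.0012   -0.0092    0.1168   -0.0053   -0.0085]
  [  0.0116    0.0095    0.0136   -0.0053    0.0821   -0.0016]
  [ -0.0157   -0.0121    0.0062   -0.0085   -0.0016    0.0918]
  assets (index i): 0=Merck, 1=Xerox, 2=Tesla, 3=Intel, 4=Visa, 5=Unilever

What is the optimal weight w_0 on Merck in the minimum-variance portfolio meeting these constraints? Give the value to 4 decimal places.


u=Σ⁻¹μ = [2.5748  0.8757  0.7091  0.2331  1.6443  0.9938]
v=Σ⁻¹𝟙 = [16.7280  9.5585  8.1474  9.8336  8.2983  15.5189]
a=μᵀu=0.935437  b=𝟙ᵀu=7.030838  c=𝟙ᵀv=68.084742  D=ac−b²=14.256282
λ₁=(c·0.144−b)/D = (68.084742·0.144−7.030838)/14.256282 = 0.194536
λ₂=(a−b·0.144)/D = (0.935437−7.030838·0.144)/14.256282 = -0.005401
w* = 0.194536·u + -0.005401·v:
  w_0 = 0.194536·2.5748 + -0.005401·16.7280 = 0.4105  (Merck)
  w_1 = 0.194536·0.8757 + -0.005401·9.5585 = 0.1187  (Xerox)
  w_2 = 0.194536·0.7091 + -0.005401·8.1474 = 0.0939  (Tesla)
  w_3 = 0.194536·0.2331 + -0.005401·9.8336 = -0.0078  (Intel)
  w_4 = 0.194536·1.6443 + -0.005401·8.2983 = 0.2750  (Visa)
  w_5 = 0.194536·0.9938 + -0.005401·15.5189 = 0.1095  (Unilever)
Σw_i=1.0000  μᵀw=0.1440
σ²=wᵀΣw=λ₁·μ_p+λ₂ = 0.194536·0.144 + -0.005401 = 0.022612 ≈ 0.0226

0.4105


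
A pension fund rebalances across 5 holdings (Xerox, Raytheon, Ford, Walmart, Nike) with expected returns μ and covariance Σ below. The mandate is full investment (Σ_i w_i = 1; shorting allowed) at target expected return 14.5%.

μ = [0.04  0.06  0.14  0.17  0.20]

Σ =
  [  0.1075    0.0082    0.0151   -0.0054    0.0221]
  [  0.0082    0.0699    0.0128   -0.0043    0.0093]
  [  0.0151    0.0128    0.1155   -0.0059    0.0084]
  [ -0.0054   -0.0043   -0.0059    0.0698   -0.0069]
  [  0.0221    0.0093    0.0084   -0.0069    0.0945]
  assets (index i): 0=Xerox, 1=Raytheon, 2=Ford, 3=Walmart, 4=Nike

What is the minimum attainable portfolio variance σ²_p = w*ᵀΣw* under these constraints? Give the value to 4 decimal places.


u=Σ⁻¹μ = [-0.1435  0.5424  1.1526  2.7724  2.1966]
v=Σ⁻¹𝟙 = [6.5357  12.2278  6.6986  16.9916  8.4954]
a=μᵀu=1.098796  b=𝟙ᵀu=6.520545  c=𝟙ᵀv=50.949052  D=ac−b²=13.465116
λ₁=(c·0.145−b)/D = (50.949052·0.145−6.520545)/13.465116 = 0.064394
λ₂=(a−b·0.145)/D = (1.098796−6.520545·0.145)/13.465116 = 0.011386
w* = 0.064394·u + 0.011386·v:
  w_0 = 0.064394·-0.1435 + 0.011386·6.5357 = 0.0652  (Xerox)
  w_1 = 0.064394·0.5424 + 0.011386·12.2278 = 0.1742  (Raytheon)
  w_2 = 0.064394·1.1526 + 0.011386·6.6986 = 0.1505  (Ford)
  w_3 = 0.064394·2.7724 + 0.011386·16.9916 = 0.3720  (Walmart)
  w_4 = 0.064394·2.1966 + 0.011386·8.4954 = 0.2382  (Nike)
Σw_i=1.0000  μᵀw=0.1450
σ²=wᵀΣw=λ₁·μ_p+λ₂ = 0.064394·0.145 + 0.011386 = 0.020723 ≈ 0.0207

0.0207


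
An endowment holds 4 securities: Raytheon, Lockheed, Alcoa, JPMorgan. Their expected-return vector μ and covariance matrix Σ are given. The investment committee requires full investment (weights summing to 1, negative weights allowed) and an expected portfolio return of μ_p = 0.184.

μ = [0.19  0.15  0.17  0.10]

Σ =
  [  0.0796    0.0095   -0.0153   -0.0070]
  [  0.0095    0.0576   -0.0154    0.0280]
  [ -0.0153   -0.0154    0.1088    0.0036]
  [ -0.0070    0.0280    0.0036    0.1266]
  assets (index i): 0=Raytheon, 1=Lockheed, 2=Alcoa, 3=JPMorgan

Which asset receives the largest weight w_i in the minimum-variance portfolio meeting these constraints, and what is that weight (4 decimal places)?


Raytheon (0.4677)

u=Σ⁻¹μ = [2.5328  2.6637  2.2866  0.2758]
v=Σ⁻¹𝟙 = [13.5621  16.4158  13.2683  4.6408]
a=μᵀu=1.297084  b=𝟙ᵀu=7.758865  c=𝟙ᵀv=47.887032  D=ac−b²=1.913514
λ₁=(c·0.184−b)/D = (47.887032·0.184−7.758865)/1.913514 = 0.549956
λ₂=(a−b·0.184)/D = (1.297084−7.758865·0.184)/1.913514 = -0.068224
w* = 0.549956·u + -0.068224·v:
  w_0 = 0.549956·2.5328 + -0.068224·13.5621 = 0.4677  (Raytheon)
  w_1 = 0.549956·2.6637 + -0.068224·16.4158 = 0.3450  (Lockheed)
  w_2 = 0.549956·2.2866 + -0.068224·13.2683 = 0.3523  (Alcoa)
  w_3 = 0.549956·0.2758 + -0.068224·4.6408 = -0.1649  (JPMorgan)
Σw_i=1.0000  μᵀw=0.1840
σ²=wᵀΣw=λ₁·μ_p+λ₂ = 0.549956·0.184 + -0.068224 = 0.032968 ≈ 0.0330


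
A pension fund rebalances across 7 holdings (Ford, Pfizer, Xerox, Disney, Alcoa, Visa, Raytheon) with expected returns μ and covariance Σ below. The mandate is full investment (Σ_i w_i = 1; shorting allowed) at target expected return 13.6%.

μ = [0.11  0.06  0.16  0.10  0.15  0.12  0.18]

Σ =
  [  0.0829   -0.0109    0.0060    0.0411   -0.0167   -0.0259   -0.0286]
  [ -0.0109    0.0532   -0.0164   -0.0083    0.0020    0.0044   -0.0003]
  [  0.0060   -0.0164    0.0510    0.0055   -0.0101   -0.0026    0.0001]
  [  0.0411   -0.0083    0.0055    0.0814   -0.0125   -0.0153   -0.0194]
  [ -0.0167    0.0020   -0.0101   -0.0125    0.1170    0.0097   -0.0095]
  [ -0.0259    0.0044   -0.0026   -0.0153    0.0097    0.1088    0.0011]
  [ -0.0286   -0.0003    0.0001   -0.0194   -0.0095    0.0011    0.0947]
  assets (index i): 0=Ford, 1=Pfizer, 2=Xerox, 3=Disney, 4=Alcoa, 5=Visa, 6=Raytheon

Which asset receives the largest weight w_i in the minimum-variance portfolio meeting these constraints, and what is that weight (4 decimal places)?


u=Σ⁻¹μ = [2.9260  2.9886  4.1510  1.2181  2.2584  1.7149  3.2457]
v=Σ⁻¹𝟙 = [23.2885  33.0581  29.9966  12.0969  15.7618  14.1929  21.5604]
a=μᵀu=2.415919  b=𝟙ᵀu=18.502670  c=𝟙ᵀv=149.955261  D=ac−b²=19.930981
λ₁=(c·0.136−b)/D = (149.955261·0.136−18.502670)/19.930981 = 0.094890
λ₂=(a−b·0.136)/D = (2.415919−18.502670·0.136)/19.930981 = -0.005040
w* = 0.094890·u + -0.005040·v:
  w_0 = 0.094890·2.9260 + -0.005040·23.2885 = 0.1603  (Ford)
  w_1 = 0.094890·2.9886 + -0.005040·33.0581 = 0.1170  (Pfizer)
  w_2 = 0.094890·4.1510 + -0.005040·29.9966 = 0.2427  (Xerox)
  w_3 = 0.094890·1.2181 + -0.005040·12.0969 = 0.0546  (Disney)
  w_4 = 0.094890·2.2584 + -0.005040·15.7618 = 0.1349  (Alcoa)
  w_5 = 0.094890·1.7149 + -0.005040·14.1929 = 0.0912  (Visa)
  w_6 = 0.094890·3.2457 + -0.005040·21.5604 = 0.1993  (Raytheon)
Σw_i=1.0000  μᵀw=0.1360
σ²=wᵀΣw=λ₁·μ_p+λ₂ = 0.094890·0.136 + -0.005040 = 0.007865 ≈ 0.0079

Xerox (0.2427)


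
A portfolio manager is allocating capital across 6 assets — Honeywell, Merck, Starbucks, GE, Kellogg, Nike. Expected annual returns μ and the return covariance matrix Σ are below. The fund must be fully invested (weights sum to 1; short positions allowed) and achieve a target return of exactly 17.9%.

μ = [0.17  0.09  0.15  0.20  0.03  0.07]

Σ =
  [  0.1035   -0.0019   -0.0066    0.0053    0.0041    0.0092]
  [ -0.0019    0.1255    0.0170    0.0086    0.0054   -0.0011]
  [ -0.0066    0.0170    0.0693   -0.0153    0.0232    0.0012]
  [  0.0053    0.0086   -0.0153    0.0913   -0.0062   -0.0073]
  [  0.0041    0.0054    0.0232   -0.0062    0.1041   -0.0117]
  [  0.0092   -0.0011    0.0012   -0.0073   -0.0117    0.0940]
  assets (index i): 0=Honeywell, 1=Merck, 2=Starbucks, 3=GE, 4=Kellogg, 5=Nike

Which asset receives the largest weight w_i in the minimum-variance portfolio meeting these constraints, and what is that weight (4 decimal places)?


u=Σ⁻¹μ = [1.6406  0.1845  2.9047  2.6096  -0.1962  0.7274]
v=Σ⁻¹𝟙 = [8.5897  4.9844  14.2048  13.8467  7.9882  11.7442]
a=μᵀu=1.298164  b=𝟙ᵀu=7.870642  c=𝟙ᵀv=61.357976  D=ac−b²=17.705706
λ₁=(c·0.179−b)/D = (61.357976·0.179−7.870642)/17.705706 = 0.175787
λ₂=(a−b·0.179)/D = (1.298164−7.870642·0.179)/17.705706 = -0.006251
w* = 0.175787·u + -0.006251·v:
  w_0 = 0.175787·1.6406 + -0.006251·8.5897 = 0.2347  (Honeywell)
  w_1 = 0.175787·0.1845 + -0.006251·4.9844 = 0.0013  (Merck)
  w_2 = 0.175787·2.9047 + -0.006251·14.2048 = 0.4218  (Starbucks)
  w_3 = 0.175787·2.6096 + -0.006251·13.8467 = 0.3722  (GE)
  w_4 = 0.175787·-0.1962 + -0.006251·7.9882 = -0.0844  (Kellogg)
  w_5 = 0.175787·0.7274 + -0.006251·11.7442 = 0.0545  (Nike)
Σw_i=1.0000  μᵀw=0.1790
σ²=wᵀΣw=λ₁·μ_p+λ₂ = 0.175787·0.179 + -0.006251 = 0.025215 ≈ 0.0252

Starbucks (0.4218)


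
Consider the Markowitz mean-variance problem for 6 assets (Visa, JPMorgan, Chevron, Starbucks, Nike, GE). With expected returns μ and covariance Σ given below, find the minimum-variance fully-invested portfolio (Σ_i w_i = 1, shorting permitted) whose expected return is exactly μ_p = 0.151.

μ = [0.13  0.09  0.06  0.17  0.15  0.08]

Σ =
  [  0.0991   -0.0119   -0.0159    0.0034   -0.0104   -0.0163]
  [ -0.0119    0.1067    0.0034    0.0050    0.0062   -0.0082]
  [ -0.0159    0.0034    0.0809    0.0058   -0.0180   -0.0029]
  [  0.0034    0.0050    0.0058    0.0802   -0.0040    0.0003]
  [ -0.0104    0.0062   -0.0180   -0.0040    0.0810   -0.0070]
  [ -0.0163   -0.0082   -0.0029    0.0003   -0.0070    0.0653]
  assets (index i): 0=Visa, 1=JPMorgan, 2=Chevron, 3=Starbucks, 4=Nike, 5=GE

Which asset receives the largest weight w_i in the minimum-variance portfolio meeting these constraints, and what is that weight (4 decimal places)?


Starbucks (0.4034)

g=Σ⁻¹μ = [2.2975  0.9690  1.7041  1.9671  2.7456  2.2813]
h=Σ⁻¹𝟙 = [20.8251  11.2237  20.9217  10.3511  21.4906  25.1070]
a=μᵀg=1.416873  b=𝟙ᵀg=11.964532  c=𝟙ᵀh=109.919125  D=ac−b²=12.591400
λ₁=(c·0.151−b)/D = (109.919125·0.151−11.964532)/12.591400 = 0.367970
λ₂=(a−b·0.151)/D = (1.416873−11.964532·0.151)/12.591400 = -0.030955
w* = 0.367970·g + -0.030955·h:
  w_0 = 0.367970·2.2975 + -0.030955·20.8251 = 0.2007  (Visa)
  w_1 = 0.367970·0.9690 + -0.030955·11.2237 = 0.0091  (JPMorgan)
  w_2 = 0.367970·1.7041 + -0.030955·20.9217 = -0.0206  (Chevron)
  w_3 = 0.367970·1.9671 + -0.030955·10.3511 = 0.4034  (Starbucks)
  w_4 = 0.367970·2.7456 + -0.030955·21.4906 = 0.3451  (Nike)
  w_5 = 0.367970·2.2813 + -0.030955·25.1070 = 0.0622  (GE)
Σw_i=1.0000  μᵀw=0.1510
σ²=wᵀΣw=λ₁·μ_p+λ₂ = 0.367970·0.151 + -0.030955 = 0.024608 ≈ 0.0246


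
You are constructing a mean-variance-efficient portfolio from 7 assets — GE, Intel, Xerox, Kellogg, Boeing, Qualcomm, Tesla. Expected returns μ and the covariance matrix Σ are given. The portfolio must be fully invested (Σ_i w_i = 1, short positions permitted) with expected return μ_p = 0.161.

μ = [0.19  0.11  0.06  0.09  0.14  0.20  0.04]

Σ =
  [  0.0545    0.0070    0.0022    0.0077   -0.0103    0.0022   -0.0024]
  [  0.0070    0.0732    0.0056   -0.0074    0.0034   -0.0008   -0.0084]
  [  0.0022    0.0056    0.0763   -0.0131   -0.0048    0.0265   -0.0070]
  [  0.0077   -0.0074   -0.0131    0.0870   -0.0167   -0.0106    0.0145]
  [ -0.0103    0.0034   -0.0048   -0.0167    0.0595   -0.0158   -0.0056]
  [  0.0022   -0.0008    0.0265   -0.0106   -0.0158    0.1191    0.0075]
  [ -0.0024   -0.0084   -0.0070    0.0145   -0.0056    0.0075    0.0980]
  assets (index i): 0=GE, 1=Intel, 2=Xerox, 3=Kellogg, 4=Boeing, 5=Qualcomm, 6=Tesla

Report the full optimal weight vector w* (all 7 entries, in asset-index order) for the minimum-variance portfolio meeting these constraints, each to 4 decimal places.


0.3195  0.0711  -0.0152  0.1202  0.3136  0.1939  -0.0032

u=Σ⁻¹μ = [3.7629  1.1782  0.4428  1.8567  4.1191  2.2041  0.4249]
v=Σ⁻¹𝟙 = [19.2421  12.5666  14.1757  17.9550  29.2307  9.7522  11.0324]
a=μᵀu=2.072732  b=𝟙ᵀu=13.988851  c=𝟙ᵀv=113.954695  D=ac−b²=40.509603
λ₁=(c·0.161−b)/D = (113.954695·0.161−13.988851)/40.509603 = 0.107576
λ₂=(a−b·0.161)/D = (2.072732−13.988851·0.161)/40.509603 = -0.004430
w* = 0.107576·u + -0.004430·v:
  w_0 = 0.107576·3.7629 + -0.004430·19.2421 = 0.3195  (GE)
  w_1 = 0.107576·1.1782 + -0.004430·12.5666 = 0.0711  (Intel)
  w_2 = 0.107576·0.4428 + -0.004430·14.1757 = -0.0152  (Xerox)
  w_3 = 0.107576·1.8567 + -0.004430·17.9550 = 0.1202  (Kellogg)
  w_4 = 0.107576·4.1191 + -0.004430·29.2307 = 0.3136  (Boeing)
  w_5 = 0.107576·2.2041 + -0.004430·9.7522 = 0.1939  (Qualcomm)
  w_6 = 0.107576·0.4249 + -0.004430·11.0324 = -0.0032  (Tesla)
Σw_i=1.0000  μᵀw=0.1610
σ²=wᵀΣw=λ₁·μ_p+λ₂ = 0.107576·0.161 + -0.004430 = 0.012889 ≈ 0.0129


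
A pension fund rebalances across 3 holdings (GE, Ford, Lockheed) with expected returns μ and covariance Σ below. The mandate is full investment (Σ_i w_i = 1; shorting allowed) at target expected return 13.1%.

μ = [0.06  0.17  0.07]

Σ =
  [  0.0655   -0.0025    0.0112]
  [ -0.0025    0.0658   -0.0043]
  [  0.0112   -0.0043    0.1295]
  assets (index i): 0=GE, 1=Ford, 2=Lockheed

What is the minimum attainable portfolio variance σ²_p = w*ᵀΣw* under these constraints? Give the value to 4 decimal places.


x=Σ⁻¹μ = [0.9235  2.6545  0.5488]
y=Σ⁻¹𝟙 = [14.6908  16.2125  6.9898]
a=μᵀx=0.545099  b=𝟙ᵀx=4.126858  c=𝟙ᵀy=37.893066  D=ac−b²=3.624513
λ₁=(c·0.131−b)/D = (37.893066·0.131−4.126858)/3.624513 = 0.230965
λ₂=(a−b·0.131)/D = (0.545099−4.126858·0.131)/3.624513 = 0.001236
w* = 0.230965·x + 0.001236·y:
  w_0 = 0.230965·0.9235 + 0.001236·14.6908 = 0.2315  (GE)
  w_1 = 0.230965·2.6545 + 0.001236·16.2125 = 0.6331  (Ford)
  w_2 = 0.230965·0.5488 + 0.001236·6.9898 = 0.1354  (Lockheed)
Σw_i=1.0000  μᵀw=0.1310
σ²=wᵀΣw=λ₁·μ_p+λ₂ = 0.230965·0.131 + 0.001236 = 0.031493 ≈ 0.0315

0.0315


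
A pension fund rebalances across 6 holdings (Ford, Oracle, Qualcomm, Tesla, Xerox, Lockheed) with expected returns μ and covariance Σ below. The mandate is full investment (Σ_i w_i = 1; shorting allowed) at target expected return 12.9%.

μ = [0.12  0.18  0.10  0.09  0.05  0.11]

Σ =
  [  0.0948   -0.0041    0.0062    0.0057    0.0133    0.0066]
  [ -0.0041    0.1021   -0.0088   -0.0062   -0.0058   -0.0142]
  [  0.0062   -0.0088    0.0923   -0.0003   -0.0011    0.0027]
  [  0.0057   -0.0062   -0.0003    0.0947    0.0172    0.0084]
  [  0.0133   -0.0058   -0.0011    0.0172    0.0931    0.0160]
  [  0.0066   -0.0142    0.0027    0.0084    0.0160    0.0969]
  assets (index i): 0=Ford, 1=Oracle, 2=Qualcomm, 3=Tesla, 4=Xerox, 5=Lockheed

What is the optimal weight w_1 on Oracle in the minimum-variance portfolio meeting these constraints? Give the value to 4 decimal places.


p=Σ⁻¹μ = [1.1209  2.1445  1.1810  0.8905  0.1471  1.2387]
q=Σ⁻¹𝟙 = [8.1711  13.3670  11.3993  8.8179  7.2905  9.4364]
a=μᵀp=0.862372  b=𝟙ᵀp=6.722659  c=𝟙ᵀq=58.482170  D=ac−b²=5.239219
λ₁=(c·0.129−b)/D = (58.482170·0.129−6.722659)/5.239219 = 0.156806
λ₂=(a−b·0.129)/D = (0.862372−6.722659·0.129)/5.239219 = -0.000926
w* = 0.156806·p + -0.000926·q:
  w_0 = 0.156806·1.1209 + -0.000926·8.1711 = 0.1682  (Ford)
  w_1 = 0.156806·2.1445 + -0.000926·13.3670 = 0.3239  (Oracle)
  w_2 = 0.156806·1.1810 + -0.000926·11.3993 = 0.1746  (Qualcomm)
  w_3 = 0.156806·0.8905 + -0.000926·8.8179 = 0.1315  (Tesla)
  w_4 = 0.156806·0.1471 + -0.000926·7.2905 = 0.0163  (Xerox)
  w_5 = 0.156806·1.2387 + -0.000926·9.4364 = 0.1855  (Lockheed)
Σw_i=1.0000  μᵀw=0.1290
σ²=wᵀΣw=λ₁·μ_p+λ₂ = 0.156806·0.129 + -0.000926 = 0.019302 ≈ 0.0193

0.3239


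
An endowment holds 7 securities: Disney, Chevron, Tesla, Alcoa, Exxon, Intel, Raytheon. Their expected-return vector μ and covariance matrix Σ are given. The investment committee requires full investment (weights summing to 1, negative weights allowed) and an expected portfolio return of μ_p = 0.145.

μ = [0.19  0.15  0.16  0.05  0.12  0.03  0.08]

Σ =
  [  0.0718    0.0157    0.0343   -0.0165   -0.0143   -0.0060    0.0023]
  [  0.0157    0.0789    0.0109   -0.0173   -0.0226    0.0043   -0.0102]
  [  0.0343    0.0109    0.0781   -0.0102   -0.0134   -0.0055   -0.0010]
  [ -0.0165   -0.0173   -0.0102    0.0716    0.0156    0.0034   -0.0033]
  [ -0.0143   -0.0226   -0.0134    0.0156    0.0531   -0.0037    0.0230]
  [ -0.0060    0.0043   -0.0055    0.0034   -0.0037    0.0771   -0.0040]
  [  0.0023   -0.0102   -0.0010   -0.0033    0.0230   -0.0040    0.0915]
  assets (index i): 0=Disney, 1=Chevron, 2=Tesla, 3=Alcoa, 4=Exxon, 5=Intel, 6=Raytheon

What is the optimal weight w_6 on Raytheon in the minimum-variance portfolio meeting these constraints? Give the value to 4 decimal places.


p=Σ⁻¹μ = [2.4995  2.6041  1.4887  1.2125  4.0318  0.6939  0.1787]
q=Σ⁻¹𝟙 = [14.3181  19.8764  11.7560  17.5615  26.7462  14.7110  7.4666]
a=μᵀp=1.683267  b=𝟙ᵀp=12.709128  c=𝟙ᵀq=112.435743  D=ac−b²=27.737389
λ₁=(c·0.145−b)/D = (112.435743·0.145−12.709128)/27.737389 = 0.129574
λ₂=(a−b·0.145)/D = (1.683267−12.709128·0.145)/27.737389 = -0.005752
w* = 0.129574·p + -0.005752·q:
  w_0 = 0.129574·2.4995 + -0.005752·14.3181 = 0.2415  (Disney)
  w_1 = 0.129574·2.6041 + -0.005752·19.8764 = 0.2231  (Chevron)
  w_2 = 0.129574·1.4887 + -0.005752·11.7560 = 0.1253  (Tesla)
  w_3 = 0.129574·1.2125 + -0.005752·17.5615 = 0.0561  (Alcoa)
  w_4 = 0.129574·4.0318 + -0.005752·26.7462 = 0.3686  (Exxon)
  w_5 = 0.129574·0.6939 + -0.005752·14.7110 = 0.0053  (Intel)
  w_6 = 0.129574·0.1787 + -0.005752·7.4666 = -0.0198  (Raytheon)
Σw_i=1.0000  μᵀw=0.1450
σ²=wᵀΣw=λ₁·μ_p+λ₂ = 0.129574·0.145 + -0.005752 = 0.013036 ≈ 0.0130

-0.0198


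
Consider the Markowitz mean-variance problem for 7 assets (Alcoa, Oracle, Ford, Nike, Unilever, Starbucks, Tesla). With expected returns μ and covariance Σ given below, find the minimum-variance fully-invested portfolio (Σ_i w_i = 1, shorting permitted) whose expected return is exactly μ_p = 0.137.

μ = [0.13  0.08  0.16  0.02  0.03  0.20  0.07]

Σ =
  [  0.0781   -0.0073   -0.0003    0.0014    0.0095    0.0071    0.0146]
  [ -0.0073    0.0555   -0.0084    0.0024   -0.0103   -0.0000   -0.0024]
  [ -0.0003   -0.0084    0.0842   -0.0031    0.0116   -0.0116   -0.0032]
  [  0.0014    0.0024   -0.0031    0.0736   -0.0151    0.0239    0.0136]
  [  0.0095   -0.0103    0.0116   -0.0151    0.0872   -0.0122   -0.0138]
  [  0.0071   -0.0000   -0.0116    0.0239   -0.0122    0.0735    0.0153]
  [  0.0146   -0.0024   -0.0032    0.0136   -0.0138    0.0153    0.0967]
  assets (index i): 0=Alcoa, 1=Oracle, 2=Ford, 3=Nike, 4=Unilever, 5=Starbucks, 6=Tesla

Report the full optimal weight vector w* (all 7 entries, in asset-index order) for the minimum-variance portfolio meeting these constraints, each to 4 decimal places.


0.1436  0.2347  0.2334  -0.0261  0.0824  0.2848  0.0472

u=Σ⁻¹μ = [1.4811  2.1448  2.4822  -0.7251  0.4780  3.2233  0.2959]
v=Σ⁻¹𝟙 = [10.2238  24.4920  14.5309  10.9645  16.3068  12.2341  8.7358]
a=μᵀu=1.426494  b=𝟙ᵀu=9.380210  c=𝟙ᵀv=97.487812  D=ac−b²=51.077464
λ₁=(c·0.137−b)/D = (97.487812·0.137−9.380210)/51.077464 = 0.077835
λ₂=(a−b·0.137)/D = (1.426494−9.380210·0.137)/51.077464 = 0.002768
w* = 0.077835·u + 0.002768·v:
  w_0 = 0.077835·1.4811 + 0.002768·10.2238 = 0.1436  (Alcoa)
  w_1 = 0.077835·2.1448 + 0.002768·24.4920 = 0.2347  (Oracle)
  w_2 = 0.077835·2.4822 + 0.002768·14.5309 = 0.2334  (Ford)
  w_3 = 0.077835·-0.7251 + 0.002768·10.9645 = -0.0261  (Nike)
  w_4 = 0.077835·0.4780 + 0.002768·16.3068 = 0.0824  (Unilever)
  w_5 = 0.077835·3.2233 + 0.002768·12.2341 = 0.2848  (Starbucks)
  w_6 = 0.077835·0.2959 + 0.002768·8.7358 = 0.0472  (Tesla)
Σw_i=1.0000  μᵀw=0.1370
σ²=wᵀΣw=λ₁·μ_p+λ₂ = 0.077835·0.137 + 0.002768 = 0.013432 ≈ 0.0134


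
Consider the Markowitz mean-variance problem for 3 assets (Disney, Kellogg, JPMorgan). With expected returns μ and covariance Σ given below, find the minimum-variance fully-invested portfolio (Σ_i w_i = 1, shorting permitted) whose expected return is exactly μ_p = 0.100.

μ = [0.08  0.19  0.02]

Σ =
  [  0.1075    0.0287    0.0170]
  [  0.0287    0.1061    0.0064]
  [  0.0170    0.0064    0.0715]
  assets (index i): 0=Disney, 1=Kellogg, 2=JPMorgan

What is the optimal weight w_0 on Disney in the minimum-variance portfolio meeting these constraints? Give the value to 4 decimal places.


0.2044

p=Σ⁻¹μ = [0.2775  1.7120  0.0605]
q=Σ⁻¹𝟙 = [5.4712  7.2189  12.0390]
a=μᵀp=0.348701  b=𝟙ᵀp=2.050070  c=𝟙ᵀq=24.729117  D=ac−b²=4.420275
λ₁=(c·0.100−b)/D = (24.729117·0.100−2.050070)/4.420275 = 0.095660
λ₂=(a−b·0.100)/D = (0.348701−2.050070·0.100)/4.420275 = 0.032508
w* = 0.095660·p + 0.032508·q:
  w_0 = 0.095660·0.2775 + 0.032508·5.4712 = 0.2044  (Disney)
  w_1 = 0.095660·1.7120 + 0.032508·7.2189 = 0.3984  (Kellogg)
  w_2 = 0.095660·0.0605 + 0.032508·12.0390 = 0.3971  (JPMorgan)
Σw_i=1.0000  μᵀw=0.1000
σ²=wᵀΣw=λ₁·μ_p+λ₂ = 0.095660·0.100 + 0.032508 = 0.042074 ≈ 0.0421


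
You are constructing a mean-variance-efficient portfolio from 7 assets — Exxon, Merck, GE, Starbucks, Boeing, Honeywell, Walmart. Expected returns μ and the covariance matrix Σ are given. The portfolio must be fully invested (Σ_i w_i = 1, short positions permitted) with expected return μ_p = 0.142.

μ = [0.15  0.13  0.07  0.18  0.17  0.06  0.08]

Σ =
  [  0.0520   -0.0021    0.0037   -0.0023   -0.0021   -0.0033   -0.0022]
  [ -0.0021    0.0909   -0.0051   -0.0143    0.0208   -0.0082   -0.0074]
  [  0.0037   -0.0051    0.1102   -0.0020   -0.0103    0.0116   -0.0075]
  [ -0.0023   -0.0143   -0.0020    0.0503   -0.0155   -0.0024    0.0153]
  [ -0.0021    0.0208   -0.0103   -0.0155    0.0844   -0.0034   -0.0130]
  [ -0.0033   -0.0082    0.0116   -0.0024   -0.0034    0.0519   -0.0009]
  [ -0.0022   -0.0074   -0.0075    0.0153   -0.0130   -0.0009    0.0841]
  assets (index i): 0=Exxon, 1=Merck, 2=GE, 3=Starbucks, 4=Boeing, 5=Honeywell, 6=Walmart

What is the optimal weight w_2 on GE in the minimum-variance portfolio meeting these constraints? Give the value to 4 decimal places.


0.0496

u=Σ⁻¹μ = [3.3997  1.9358  0.8221  5.0357  2.8523  1.9284  0.8292]
v=Σ⁻¹𝟙 = [23.2101  15.6491  9.5587  28.6004  17.8784  23.7909  12.5422]
a=μᵀu=2.392516  b=𝟙ᵀu=16.803251  c=𝟙ᵀv=131.229948  D=ac−b²=31.620529
λ₁=(c·0.142−b)/D = (131.229948·0.142−16.803251)/31.620529 = 0.057918
λ₂=(a−b·0.142)/D = (2.392516−16.803251·0.142)/31.620529 = 0.000204
w* = 0.057918·u + 0.000204·v:
  w_0 = 0.057918·3.3997 + 0.000204·23.2101 = 0.2016  (Exxon)
  w_1 = 0.057918·1.9358 + 0.000204·15.6491 = 0.1153  (Merck)
  w_2 = 0.057918·0.8221 + 0.000204·9.5587 = 0.0496  (GE)
  w_3 = 0.057918·5.0357 + 0.000204·28.6004 = 0.2975  (Starbucks)
  w_4 = 0.057918·2.8523 + 0.000204·17.8784 = 0.1688  (Boeing)
  w_5 = 0.057918·1.9284 + 0.000204·23.7909 = 0.1165  (Honeywell)
  w_6 = 0.057918·0.8292 + 0.000204·12.5422 = 0.0506  (Walmart)
Σw_i=1.0000  μᵀw=0.1420
σ²=wᵀΣw=λ₁·μ_p+λ₂ = 0.057918·0.142 + 0.000204 = 0.008428 ≈ 0.0084


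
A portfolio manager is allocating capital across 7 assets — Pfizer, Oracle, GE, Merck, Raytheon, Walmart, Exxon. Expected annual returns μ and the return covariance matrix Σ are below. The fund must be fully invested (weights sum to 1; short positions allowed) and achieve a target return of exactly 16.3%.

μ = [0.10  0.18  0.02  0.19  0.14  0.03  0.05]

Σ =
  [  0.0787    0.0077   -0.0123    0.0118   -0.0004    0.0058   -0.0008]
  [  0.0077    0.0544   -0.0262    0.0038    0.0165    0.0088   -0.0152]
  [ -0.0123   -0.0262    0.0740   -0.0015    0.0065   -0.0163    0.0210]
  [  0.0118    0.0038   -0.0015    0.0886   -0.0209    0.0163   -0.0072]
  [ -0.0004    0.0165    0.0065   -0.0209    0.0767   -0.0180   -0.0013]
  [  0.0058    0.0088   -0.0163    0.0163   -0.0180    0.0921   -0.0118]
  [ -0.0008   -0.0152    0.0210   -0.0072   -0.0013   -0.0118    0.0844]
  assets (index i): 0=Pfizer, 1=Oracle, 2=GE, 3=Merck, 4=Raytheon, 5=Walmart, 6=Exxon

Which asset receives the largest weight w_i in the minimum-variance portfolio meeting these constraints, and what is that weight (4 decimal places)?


u=Σ⁻¹μ = [0.7767  3.3853  1.2148  2.3740  1.7198  0.2341  1.1689]
v=Σ⁻¹𝟙 = [11.3853  24.7282  22.4567  10.5262  12.2792  14.0672  13.8760]
a=μᵀu=1.468615  b=𝟙ᵀu=10.873616  c=𝟙ᵀv=109.318677  D=ac−b²=42.311486
λ₁=(c·0.163−b)/D = (109.318677·0.163−10.873616)/42.311486 = 0.164148
λ₂=(a−b·0.163)/D = (1.468615−10.873616·0.163)/42.311486 = -0.007180
w* = 0.164148·u + -0.007180·v:
  w_0 = 0.164148·0.7767 + -0.007180·11.3853 = 0.0458  (Pfizer)
  w_1 = 0.164148·3.3853 + -0.007180·24.7282 = 0.3781  (Oracle)
  w_2 = 0.164148·1.2148 + -0.007180·22.4567 = 0.0382  (GE)
  w_3 = 0.164148·2.3740 + -0.007180·10.5262 = 0.3141  (Merck)
  w_4 = 0.164148·1.7198 + -0.007180·12.2792 = 0.1941  (Raytheon)
  w_5 = 0.164148·0.2341 + -0.007180·14.0672 = -0.0626  (Walmart)
  w_6 = 0.164148·1.1689 + -0.007180·13.8760 = 0.0922  (Exxon)
Σw_i=1.0000  μᵀw=0.1630
σ²=wᵀΣw=λ₁·μ_p+λ₂ = 0.164148·0.163 + -0.007180 = 0.019576 ≈ 0.0196

Oracle (0.3781)


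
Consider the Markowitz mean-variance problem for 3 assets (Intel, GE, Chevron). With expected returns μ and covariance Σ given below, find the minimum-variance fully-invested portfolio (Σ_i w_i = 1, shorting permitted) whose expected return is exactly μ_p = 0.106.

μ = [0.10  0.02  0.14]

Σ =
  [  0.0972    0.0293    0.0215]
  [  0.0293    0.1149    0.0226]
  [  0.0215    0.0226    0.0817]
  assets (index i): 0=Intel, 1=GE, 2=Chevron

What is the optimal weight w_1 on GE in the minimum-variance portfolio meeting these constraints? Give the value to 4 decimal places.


0.1728

g=Σ⁻¹μ = [0.7765  -0.3393  1.6031]
h=Σ⁻¹𝟙 = [6.7192  5.2138  9.0295]
a=μᵀg=0.295296  b=𝟙ᵀg=2.040316  c=𝟙ᵀh=20.962398  D=ac−b²=2.027225
λ₁=(c·0.106−b)/D = (20.962398·0.106−2.040316)/2.027225 = 0.089629
λ₂=(a−b·0.106)/D = (0.295296−2.040316·0.106)/2.027225 = 0.038981
w* = 0.089629·g + 0.038981·h:
  w_0 = 0.089629·0.7765 + 0.038981·6.7192 = 0.3315  (Intel)
  w_1 = 0.089629·-0.3393 + 0.038981·5.2138 = 0.1728  (GE)
  w_2 = 0.089629·1.6031 + 0.038981·9.0295 = 0.4957  (Chevron)
Σw_i=1.0000  μᵀw=0.1060
σ²=wᵀΣw=λ₁·μ_p+λ₂ = 0.089629·0.106 + 0.038981 = 0.048481 ≈ 0.0485


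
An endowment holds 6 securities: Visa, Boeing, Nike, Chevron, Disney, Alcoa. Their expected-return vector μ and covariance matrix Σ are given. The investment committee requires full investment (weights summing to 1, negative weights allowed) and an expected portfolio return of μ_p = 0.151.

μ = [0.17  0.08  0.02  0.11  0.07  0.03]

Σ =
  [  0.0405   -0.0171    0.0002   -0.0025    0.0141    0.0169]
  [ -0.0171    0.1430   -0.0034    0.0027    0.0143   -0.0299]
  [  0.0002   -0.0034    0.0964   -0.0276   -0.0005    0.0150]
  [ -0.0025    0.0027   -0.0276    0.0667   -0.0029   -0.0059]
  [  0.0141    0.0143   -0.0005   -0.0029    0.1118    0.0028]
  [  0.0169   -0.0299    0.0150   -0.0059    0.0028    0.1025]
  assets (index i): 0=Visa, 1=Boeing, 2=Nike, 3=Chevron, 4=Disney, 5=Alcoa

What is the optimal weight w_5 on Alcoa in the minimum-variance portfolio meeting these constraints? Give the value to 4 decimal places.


-0.0793

x=Σ⁻¹μ = [4.8911  1.0898  0.8765  2.1305  -0.0659  -0.1997]
y=Σ⁻¹𝟙 = [25.9423  11.1530  16.1678  23.0783  4.7277  7.5654]
a=μᵀx=1.159956  b=𝟙ᵀx=8.722285  c=𝟙ᵀy=88.634358  D=ac−b²=26.733715
λ₁=(c·0.151−b)/D = (88.634358·0.151−8.722285)/26.733715 = 0.174368
λ₂=(a−b·0.151)/D = (1.159956−8.722285·0.151)/26.733715 = -0.005877
w* = 0.174368·x + -0.005877·y:
  w_0 = 0.174368·4.8911 + -0.005877·25.9423 = 0.7004  (Visa)
  w_1 = 0.174368·1.0898 + -0.005877·11.1530 = 0.1245  (Boeing)
  w_2 = 0.174368·0.8765 + -0.005877·16.1678 = 0.0578  (Nike)
  w_3 = 0.174368·2.1305 + -0.005877·23.0783 = 0.2359  (Chevron)
  w_4 = 0.174368·-0.0659 + -0.005877·4.7277 = -0.0393  (Disney)
  w_5 = 0.174368·-0.1997 + -0.005877·7.5654 = -0.0793  (Alcoa)
Σw_i=1.0000  μᵀw=0.1510
σ²=wᵀΣw=λ₁·μ_p+λ₂ = 0.174368·0.151 + -0.005877 = 0.020453 ≈ 0.0205


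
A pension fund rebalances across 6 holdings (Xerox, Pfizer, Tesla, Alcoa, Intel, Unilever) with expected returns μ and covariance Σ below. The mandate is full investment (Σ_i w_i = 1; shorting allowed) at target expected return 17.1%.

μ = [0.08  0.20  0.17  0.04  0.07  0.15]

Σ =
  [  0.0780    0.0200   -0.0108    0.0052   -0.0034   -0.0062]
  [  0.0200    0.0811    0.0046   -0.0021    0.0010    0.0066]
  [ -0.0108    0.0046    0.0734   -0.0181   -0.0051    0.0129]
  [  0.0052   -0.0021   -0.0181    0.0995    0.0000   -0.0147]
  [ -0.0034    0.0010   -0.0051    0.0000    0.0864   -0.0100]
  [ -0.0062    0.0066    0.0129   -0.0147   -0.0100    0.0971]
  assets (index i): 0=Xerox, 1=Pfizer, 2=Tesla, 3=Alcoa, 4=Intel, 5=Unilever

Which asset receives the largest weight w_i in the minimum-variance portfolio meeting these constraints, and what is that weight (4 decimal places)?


p=Σ⁻¹μ = [0.9416  1.9941  2.4157  1.0446  1.1315  1.4231]
q=Σ⁻¹𝟙 = [14.0850  7.0680  17.7097  14.4646  14.4862  12.0465]
a=μᵀp=1.219286  b=𝟙ᵀp=8.950653  c=𝟙ᵀq=79.860060  D=ac−b²=17.258057
λ₁=(c·0.171−b)/D = (79.860060·0.171−8.950653)/17.258057 = 0.272650
λ₂=(a−b·0.171)/D = (1.219286−8.950653·0.171)/17.258057 = -0.018037
w* = 0.272650·p + -0.018037·q:
  w_0 = 0.272650·0.9416 + -0.018037·14.0850 = 0.0027  (Xerox)
  w_1 = 0.272650·1.9941 + -0.018037·7.0680 = 0.4162  (Pfizer)
  w_2 = 0.272650·2.4157 + -0.018037·17.7097 = 0.3392  (Tesla)
  w_3 = 0.272650·1.0446 + -0.018037·14.4646 = 0.0239  (Alcoa)
  w_4 = 0.272650·1.1315 + -0.018037·14.4862 = 0.0472  (Intel)
  w_5 = 0.272650·1.4231 + -0.018037·12.0465 = 0.1707  (Unilever)
Σw_i=1.0000  μᵀw=0.1710
σ²=wᵀΣw=λ₁·μ_p+λ₂ = 0.272650·0.171 + -0.018037 = 0.028587 ≈ 0.0286

Pfizer (0.4162)


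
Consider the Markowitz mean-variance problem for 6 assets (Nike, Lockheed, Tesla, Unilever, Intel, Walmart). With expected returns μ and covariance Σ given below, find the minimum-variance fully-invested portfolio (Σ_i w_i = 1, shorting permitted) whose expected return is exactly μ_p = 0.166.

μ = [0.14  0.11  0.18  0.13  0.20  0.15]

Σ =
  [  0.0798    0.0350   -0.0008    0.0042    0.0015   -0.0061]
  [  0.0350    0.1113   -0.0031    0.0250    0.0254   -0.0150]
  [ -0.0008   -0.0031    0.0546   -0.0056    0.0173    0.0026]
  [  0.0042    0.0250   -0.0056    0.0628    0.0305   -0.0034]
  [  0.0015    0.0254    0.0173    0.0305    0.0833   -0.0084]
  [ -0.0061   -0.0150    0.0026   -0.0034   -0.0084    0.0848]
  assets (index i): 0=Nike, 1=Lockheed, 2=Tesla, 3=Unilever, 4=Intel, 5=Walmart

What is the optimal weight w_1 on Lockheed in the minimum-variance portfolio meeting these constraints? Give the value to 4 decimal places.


-0.0230

g=Σ⁻¹μ = [1.7768  0.1160  2.9841  1.6410  1.3169  2.0220]
h=Σ⁻¹𝟙 = [11.2297  3.8787  18.7010  14.7106  2.7184  13.5721]
a=μᵀg=1.578664  b=𝟙ᵀg=9.856858  c=𝟙ᵀh=64.810457  D=ac−b²=5.156280
λ₁=(c·0.166−b)/D = (64.810457·0.166−9.856858)/5.156280 = 0.174870
λ₂=(a−b·0.166)/D = (1.578664−9.856858·0.166)/5.156280 = -0.011166
w* = 0.174870·g + -0.011166·h:
  w_0 = 0.174870·1.7768 + -0.011166·11.2297 = 0.1853  (Nike)
  w_1 = 0.174870·0.1160 + -0.011166·3.8787 = -0.0230  (Lockheed)
  w_2 = 0.174870·2.9841 + -0.011166·18.7010 = 0.3130  (Tesla)
  w_3 = 0.174870·1.6410 + -0.011166·14.7106 = 0.1227  (Unilever)
  w_4 = 0.174870·1.3169 + -0.011166·2.7184 = 0.1999  (Intel)
  w_5 = 0.174870·2.0220 + -0.011166·13.5721 = 0.2020  (Walmart)
Σw_i=1.0000  μᵀw=0.1660
σ²=wᵀΣw=λ₁·μ_p+λ₂ = 0.174870·0.166 + -0.011166 = 0.017862 ≈ 0.0179


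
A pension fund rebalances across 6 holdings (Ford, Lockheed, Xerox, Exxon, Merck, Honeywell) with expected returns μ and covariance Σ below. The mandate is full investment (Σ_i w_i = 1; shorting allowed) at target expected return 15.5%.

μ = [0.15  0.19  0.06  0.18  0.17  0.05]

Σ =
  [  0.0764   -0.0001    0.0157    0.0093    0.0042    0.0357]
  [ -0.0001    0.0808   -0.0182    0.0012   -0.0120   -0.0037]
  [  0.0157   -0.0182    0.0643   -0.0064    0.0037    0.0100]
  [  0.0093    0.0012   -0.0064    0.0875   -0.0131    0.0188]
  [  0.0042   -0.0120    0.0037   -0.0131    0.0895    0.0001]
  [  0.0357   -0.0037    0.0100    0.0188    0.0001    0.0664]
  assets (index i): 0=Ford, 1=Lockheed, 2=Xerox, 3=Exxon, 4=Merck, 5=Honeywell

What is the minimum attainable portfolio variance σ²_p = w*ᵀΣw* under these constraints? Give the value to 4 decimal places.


u=Σ⁻¹μ = [1.6078  3.0207  1.6448  2.5409  2.5339  -0.9140]
v=Σ⁻¹𝟙 = [3.0684  19.0990  19.4034  12.7506  14.6452  7.9204]
a=μᵀu=1.756219  b=𝟙ᵀu=10.434086  c=𝟙ᵀv=76.887006  D=ac−b²=26.160253
λ₁=(c·0.155−b)/D = (76.887006·0.155−10.434086)/26.160253 = 0.056704
λ₂=(a−b·0.155)/D = (1.756219−10.434086·0.155)/26.160253 = 0.005311
w* = 0.056704·u + 0.005311·v:
  w_0 = 0.056704·1.6078 + 0.005311·3.0684 = 0.1075  (Ford)
  w_1 = 0.056704·3.0207 + 0.005311·19.0990 = 0.2727  (Lockheed)
  w_2 = 0.056704·1.6448 + 0.005311·19.4034 = 0.1963  (Xerox)
  w_3 = 0.056704·2.5409 + 0.005311·12.7506 = 0.2118  (Exxon)
  w_4 = 0.056704·2.5339 + 0.005311·14.6452 = 0.2215  (Merck)
  w_5 = 0.056704·-0.9140 + 0.005311·7.9204 = -0.0098  (Honeywell)
Σw_i=1.0000  μᵀw=0.1550
σ²=wᵀΣw=λ₁·μ_p+λ₂ = 0.056704·0.155 + 0.005311 = 0.014100 ≈ 0.0141

0.0141


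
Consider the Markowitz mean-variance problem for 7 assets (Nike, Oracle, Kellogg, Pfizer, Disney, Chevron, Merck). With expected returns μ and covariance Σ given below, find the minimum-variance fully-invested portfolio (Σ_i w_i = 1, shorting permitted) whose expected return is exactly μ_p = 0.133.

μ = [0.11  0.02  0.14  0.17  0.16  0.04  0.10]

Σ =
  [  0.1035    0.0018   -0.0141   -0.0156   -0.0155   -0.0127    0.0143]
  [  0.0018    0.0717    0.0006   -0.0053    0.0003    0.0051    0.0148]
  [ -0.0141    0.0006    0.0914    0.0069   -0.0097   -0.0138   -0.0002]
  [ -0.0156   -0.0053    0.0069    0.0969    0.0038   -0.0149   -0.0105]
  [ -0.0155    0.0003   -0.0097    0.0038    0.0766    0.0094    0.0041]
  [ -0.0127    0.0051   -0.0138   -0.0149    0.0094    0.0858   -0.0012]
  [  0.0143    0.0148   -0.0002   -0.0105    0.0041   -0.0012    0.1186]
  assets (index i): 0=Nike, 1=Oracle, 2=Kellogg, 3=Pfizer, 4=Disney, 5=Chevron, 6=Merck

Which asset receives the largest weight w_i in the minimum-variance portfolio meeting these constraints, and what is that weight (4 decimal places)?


g=Σ⁻¹μ = [2.0983  0.1246  2.1452  2.1106  2.4934  1.2174  0.6912]
h=Σ⁻¹𝟙 = [17.6749  11.9985  16.7011  15.3137  15.5064  17.2862  5.8261]
a=μᵀg=1.409200  b=𝟙ᵀg=10.880779  c=𝟙ᵀh=100.306922  D=ac−b²=22.961189
λ₁=(c·0.133−b)/D = (100.306922·0.133−10.880779)/22.961189 = 0.107139
λ₂=(a−b·0.133)/D = (1.409200−10.880779·0.133)/22.961189 = -0.001652
w* = 0.107139·g + -0.001652·h:
  w_0 = 0.107139·2.0983 + -0.001652·17.6749 = 0.1956  (Nike)
  w_1 = 0.107139·0.1246 + -0.001652·11.9985 = -0.0065  (Oracle)
  w_2 = 0.107139·2.1452 + -0.001652·16.7011 = 0.2022  (Kellogg)
  w_3 = 0.107139·2.1106 + -0.001652·15.3137 = 0.2008  (Pfizer)
  w_4 = 0.107139·2.4934 + -0.001652·15.5064 = 0.2415  (Disney)
  w_5 = 0.107139·1.2174 + -0.001652·17.2862 = 0.1019  (Chevron)
  w_6 = 0.107139·0.6912 + -0.001652·5.8261 = 0.0644  (Merck)
Σw_i=1.0000  μᵀw=0.1330
σ²=wᵀΣw=λ₁·μ_p+λ₂ = 0.107139·0.133 + -0.001652 = 0.012597 ≈ 0.0126

Disney (0.2415)


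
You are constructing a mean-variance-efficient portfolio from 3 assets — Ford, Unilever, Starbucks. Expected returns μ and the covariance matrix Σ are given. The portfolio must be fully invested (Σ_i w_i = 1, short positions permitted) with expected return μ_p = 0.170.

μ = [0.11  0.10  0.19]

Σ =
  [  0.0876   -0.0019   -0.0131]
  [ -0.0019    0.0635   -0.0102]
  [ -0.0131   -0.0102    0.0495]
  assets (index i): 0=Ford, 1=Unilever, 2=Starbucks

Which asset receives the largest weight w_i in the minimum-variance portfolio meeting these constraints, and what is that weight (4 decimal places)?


Starbucks (0.7621)

g=Σ⁻¹μ = [2.0374  2.4190  4.8760]
h=Σ⁻¹𝟙 = [16.1716  20.8547  28.7791]
a=μᵀg=1.392453  b=𝟙ᵀg=9.332372  c=𝟙ᵀh=65.805368  D=ac−b²=4.537699
λ₁=(c·0.170−b)/D = (65.805368·0.170−9.332372)/4.537699 = 0.408696
λ₂=(a−b·0.170)/D = (1.392453−9.332372·0.170)/4.537699 = -0.042764
w* = 0.408696·g + -0.042764·h:
  w_0 = 0.408696·2.0374 + -0.042764·16.1716 = 0.1411  (Ford)
  w_1 = 0.408696·2.4190 + -0.042764·20.8547 = 0.0968  (Unilever)
  w_2 = 0.408696·4.8760 + -0.042764·28.7791 = 0.7621  (Starbucks)
Σw_i=1.0000  μᵀw=0.1700
σ²=wᵀΣw=λ₁·μ_p+λ₂ = 0.408696·0.170 + -0.042764 = 0.026714 ≈ 0.0267


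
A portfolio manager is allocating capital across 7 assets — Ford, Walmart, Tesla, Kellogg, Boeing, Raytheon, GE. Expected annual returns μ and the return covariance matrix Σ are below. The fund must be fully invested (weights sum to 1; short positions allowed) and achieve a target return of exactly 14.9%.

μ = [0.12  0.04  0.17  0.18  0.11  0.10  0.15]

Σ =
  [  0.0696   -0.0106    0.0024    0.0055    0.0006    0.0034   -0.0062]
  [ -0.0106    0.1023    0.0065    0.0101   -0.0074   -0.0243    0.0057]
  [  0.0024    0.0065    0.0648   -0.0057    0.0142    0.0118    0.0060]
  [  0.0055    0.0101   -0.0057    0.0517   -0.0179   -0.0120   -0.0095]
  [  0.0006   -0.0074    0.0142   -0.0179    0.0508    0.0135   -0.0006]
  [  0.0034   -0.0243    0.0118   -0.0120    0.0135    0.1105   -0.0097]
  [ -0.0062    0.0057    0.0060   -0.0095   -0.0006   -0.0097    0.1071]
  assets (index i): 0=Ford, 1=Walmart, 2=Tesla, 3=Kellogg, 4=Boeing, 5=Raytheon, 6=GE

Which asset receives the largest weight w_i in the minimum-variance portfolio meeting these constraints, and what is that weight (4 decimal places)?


Kellogg (0.3617)

g=Σ⁻¹μ = [1.3805  0.2745  1.9237  5.2126  3.2295  1.0588  1.9344]
h=Σ⁻¹𝟙 = [13.8230  11.6977  7.1869  30.8782  27.1660  11.6097  13.0547]
a=μᵀg=2.193219  b=𝟙ᵀg=15.013971  c=𝟙ᵀh=115.416346  D=ac−b²=27.713980
λ₁=(c·0.149−b)/D = (115.416346·0.149−15.013971)/27.713980 = 0.078771
λ₂=(a−b·0.149)/D = (2.193219−15.013971·0.149)/27.713980 = -0.001583
w* = 0.078771·g + -0.001583·h:
  w_0 = 0.078771·1.3805 + -0.001583·13.8230 = 0.0869  (Ford)
  w_1 = 0.078771·0.2745 + -0.001583·11.6977 = 0.0031  (Walmart)
  w_2 = 0.078771·1.9237 + -0.001583·7.1869 = 0.1402  (Tesla)
  w_3 = 0.078771·5.2126 + -0.001583·30.8782 = 0.3617  (Kellogg)
  w_4 = 0.078771·3.2295 + -0.001583·27.1660 = 0.2114  (Boeing)
  w_5 = 0.078771·1.0588 + -0.001583·11.6097 = 0.0650  (Raytheon)
  w_6 = 0.078771·1.9344 + -0.001583·13.0547 = 0.1317  (GE)
Σw_i=1.0000  μᵀw=0.1490
σ²=wᵀΣw=λ₁·μ_p+λ₂ = 0.078771·0.149 + -0.001583 = 0.010154 ≈ 0.0102
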